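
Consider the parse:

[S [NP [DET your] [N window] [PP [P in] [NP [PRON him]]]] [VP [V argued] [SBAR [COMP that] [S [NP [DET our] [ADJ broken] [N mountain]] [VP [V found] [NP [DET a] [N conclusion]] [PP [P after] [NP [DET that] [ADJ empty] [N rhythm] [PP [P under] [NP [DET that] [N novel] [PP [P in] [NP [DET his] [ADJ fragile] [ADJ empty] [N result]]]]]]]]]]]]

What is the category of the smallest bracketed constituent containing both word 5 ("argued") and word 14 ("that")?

VP

Both words fall inside [VP argued that our broken mountain found a conclusion after that empty rhythm under that novel in his fragile empty result] (words 5–24), and no smaller constituent contains them both. Label: VP.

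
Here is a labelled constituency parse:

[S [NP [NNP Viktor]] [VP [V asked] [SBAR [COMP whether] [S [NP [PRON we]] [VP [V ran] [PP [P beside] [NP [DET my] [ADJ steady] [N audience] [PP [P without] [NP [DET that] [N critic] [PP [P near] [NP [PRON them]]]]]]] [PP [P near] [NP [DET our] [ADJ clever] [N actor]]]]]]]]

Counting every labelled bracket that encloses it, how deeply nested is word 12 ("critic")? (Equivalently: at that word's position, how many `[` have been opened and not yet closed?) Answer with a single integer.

10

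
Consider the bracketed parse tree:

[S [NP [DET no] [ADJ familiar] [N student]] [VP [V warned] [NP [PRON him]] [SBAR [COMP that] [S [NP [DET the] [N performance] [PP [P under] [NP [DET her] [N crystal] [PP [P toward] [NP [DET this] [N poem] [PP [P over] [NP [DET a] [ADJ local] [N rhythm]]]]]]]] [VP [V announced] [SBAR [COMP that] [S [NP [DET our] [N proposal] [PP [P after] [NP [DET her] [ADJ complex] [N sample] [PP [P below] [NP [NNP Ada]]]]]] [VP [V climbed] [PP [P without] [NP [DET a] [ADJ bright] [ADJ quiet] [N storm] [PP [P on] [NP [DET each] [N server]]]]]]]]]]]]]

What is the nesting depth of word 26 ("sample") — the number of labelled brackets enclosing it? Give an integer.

11

Path from the root down to the word: S → VP → SBAR → S → VP → SBAR → S → NP → PP → NP → N. That is 11 enclosing brackets.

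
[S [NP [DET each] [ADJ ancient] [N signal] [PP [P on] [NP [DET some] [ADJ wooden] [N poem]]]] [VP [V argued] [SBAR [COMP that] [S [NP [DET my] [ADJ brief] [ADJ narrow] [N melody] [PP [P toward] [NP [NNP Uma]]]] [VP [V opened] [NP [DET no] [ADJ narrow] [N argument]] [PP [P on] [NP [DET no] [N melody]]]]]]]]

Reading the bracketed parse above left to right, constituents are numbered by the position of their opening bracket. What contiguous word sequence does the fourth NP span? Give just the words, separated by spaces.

Uma

In left-to-right order the NP constituents are "each ancient signal on some wooden poem"; "some wooden poem"; "my brief narrow melody toward Uma"; "Uma"; "no narrow argument"; "no melody". Number 4 is "Uma".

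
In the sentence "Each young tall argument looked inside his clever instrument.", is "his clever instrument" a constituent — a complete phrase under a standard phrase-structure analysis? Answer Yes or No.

The sequence corresponds to a single NP node — the noun phrase "his clever instrument".

Yes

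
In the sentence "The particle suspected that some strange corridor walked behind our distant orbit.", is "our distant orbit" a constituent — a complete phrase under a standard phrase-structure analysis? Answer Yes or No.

Yes

The sequence corresponds to a single NP node — the noun phrase "our distant orbit".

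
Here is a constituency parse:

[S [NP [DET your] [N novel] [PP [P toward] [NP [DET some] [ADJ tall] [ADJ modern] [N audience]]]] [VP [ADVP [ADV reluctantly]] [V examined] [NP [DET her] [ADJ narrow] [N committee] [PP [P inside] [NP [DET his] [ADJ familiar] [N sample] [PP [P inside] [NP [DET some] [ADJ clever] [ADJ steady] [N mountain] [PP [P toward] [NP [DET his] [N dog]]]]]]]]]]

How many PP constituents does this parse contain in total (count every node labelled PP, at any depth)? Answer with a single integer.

4

Scanning left to right, an opening `[PP` appears at word positions 3, 13, 17, 22 — 4 in total.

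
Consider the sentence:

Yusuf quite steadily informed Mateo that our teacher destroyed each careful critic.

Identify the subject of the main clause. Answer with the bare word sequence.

The subject of the main clause is the NP immediately before the verb "informed": "Yusuf".

Yusuf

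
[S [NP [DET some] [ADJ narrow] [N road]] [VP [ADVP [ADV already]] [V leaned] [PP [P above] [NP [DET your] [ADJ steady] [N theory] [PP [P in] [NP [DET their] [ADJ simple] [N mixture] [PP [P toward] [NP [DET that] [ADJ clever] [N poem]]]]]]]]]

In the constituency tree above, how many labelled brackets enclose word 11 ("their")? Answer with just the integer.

7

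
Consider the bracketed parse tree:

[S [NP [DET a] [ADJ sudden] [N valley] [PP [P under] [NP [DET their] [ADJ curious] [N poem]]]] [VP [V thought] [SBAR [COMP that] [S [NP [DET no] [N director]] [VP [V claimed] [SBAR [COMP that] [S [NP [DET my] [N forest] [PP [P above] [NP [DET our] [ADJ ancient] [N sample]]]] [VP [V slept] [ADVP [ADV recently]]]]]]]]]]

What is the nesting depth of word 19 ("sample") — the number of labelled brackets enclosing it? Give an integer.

Counting open brackets not yet closed at "sample": [S [VP [SBAR [S [VP [SBAR [S [NP [PP [NP [N = 11.

11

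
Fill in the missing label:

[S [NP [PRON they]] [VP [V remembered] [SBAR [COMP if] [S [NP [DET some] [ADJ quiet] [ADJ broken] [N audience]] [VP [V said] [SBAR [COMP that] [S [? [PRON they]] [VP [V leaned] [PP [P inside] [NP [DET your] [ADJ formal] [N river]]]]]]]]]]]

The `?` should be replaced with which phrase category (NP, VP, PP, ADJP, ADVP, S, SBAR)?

NP

The `?` node immediately contains: PRON 'they'. That is the internal structure of a noun phrase, so the label is NP.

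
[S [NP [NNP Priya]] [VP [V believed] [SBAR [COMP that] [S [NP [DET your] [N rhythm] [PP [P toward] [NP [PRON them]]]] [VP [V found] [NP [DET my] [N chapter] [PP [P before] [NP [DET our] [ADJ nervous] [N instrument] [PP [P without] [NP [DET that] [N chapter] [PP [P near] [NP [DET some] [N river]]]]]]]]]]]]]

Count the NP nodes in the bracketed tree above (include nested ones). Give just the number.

Listing each NP by its span: [NP Priya]; [NP your rhythm toward them]; [NP them]; [NP my chapter before our nervous instrument without that chapter near some river]; [NP our nervous instrument without that chapter near some river]; [NP that chapter near some river] … — that makes 7.

7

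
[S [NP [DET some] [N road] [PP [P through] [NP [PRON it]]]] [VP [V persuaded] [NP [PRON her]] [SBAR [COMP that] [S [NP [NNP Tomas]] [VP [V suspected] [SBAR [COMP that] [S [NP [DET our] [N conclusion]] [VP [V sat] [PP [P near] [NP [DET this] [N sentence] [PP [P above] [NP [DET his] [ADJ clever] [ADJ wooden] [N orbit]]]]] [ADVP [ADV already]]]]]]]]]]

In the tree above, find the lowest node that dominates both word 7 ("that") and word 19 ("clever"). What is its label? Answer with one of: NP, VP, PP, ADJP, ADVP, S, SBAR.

The smallest bracket enclosing both words is [SBAR that Tomas suspected that our conclusion sat near this sentence above his clever wooden orbit already], so the label is SBAR.

SBAR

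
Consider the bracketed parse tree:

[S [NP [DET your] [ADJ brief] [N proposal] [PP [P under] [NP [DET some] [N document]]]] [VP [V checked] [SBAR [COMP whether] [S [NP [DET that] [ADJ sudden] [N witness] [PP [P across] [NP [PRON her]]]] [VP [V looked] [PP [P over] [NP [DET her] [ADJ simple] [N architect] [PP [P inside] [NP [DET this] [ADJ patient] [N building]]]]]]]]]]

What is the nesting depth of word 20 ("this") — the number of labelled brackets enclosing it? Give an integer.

10

Path from the root down to the word: S → VP → SBAR → S → VP → PP → NP → PP → NP → DET. That is 10 enclosing brackets.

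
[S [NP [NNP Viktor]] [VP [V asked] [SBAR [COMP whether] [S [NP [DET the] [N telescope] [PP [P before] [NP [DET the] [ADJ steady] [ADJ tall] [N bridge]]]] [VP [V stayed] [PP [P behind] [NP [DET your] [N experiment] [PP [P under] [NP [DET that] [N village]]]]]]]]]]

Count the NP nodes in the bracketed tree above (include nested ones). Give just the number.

Scanning left to right, an opening `[NP` appears at word positions 1, 4, 7, 13, 16 — 5 in total.

5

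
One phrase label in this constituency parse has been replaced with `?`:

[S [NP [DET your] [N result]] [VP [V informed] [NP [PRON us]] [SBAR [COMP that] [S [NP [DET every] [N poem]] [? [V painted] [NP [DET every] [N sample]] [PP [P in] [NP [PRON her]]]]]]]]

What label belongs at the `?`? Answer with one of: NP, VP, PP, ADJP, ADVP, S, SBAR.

The `?` node immediately contains: V 'painted', NP, PP. That is the internal structure of a verb phrase, so the label is VP.

VP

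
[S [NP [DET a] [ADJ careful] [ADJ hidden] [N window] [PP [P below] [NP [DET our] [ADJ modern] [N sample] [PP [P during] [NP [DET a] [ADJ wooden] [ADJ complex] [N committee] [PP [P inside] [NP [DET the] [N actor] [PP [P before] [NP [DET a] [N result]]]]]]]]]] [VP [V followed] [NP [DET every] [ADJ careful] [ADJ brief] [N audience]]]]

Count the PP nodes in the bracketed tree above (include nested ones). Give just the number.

4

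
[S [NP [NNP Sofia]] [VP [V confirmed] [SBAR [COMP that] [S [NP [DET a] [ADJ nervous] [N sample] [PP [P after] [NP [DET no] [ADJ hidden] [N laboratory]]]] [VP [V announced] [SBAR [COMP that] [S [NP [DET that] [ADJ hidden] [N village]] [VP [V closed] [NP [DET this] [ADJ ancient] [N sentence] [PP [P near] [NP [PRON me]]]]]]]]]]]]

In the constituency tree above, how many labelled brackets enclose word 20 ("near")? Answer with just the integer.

11

Counting open brackets not yet closed at "near": [S [VP [SBAR [S [VP [SBAR [S [VP [NP [PP [P = 11.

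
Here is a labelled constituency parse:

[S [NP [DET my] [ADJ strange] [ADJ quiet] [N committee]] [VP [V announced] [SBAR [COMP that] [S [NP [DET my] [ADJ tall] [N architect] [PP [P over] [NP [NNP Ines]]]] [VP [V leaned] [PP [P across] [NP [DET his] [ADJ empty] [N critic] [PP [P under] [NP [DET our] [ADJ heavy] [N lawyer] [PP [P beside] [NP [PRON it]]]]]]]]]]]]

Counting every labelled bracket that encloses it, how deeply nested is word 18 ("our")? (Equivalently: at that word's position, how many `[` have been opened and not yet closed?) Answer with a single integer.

10

Counting open brackets not yet closed at "our": [S [VP [SBAR [S [VP [PP [NP [PP [NP [DET = 10.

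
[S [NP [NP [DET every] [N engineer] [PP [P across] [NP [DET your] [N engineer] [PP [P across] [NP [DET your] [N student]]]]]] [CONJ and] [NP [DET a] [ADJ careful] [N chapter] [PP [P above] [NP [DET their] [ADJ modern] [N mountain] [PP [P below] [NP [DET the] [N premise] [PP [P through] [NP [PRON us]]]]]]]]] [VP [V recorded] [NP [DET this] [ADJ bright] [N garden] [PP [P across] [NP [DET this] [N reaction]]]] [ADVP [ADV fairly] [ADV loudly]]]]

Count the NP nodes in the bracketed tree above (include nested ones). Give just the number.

Scanning left to right, an opening `[NP` appears at word positions 1, 1, 4, 7, 10, 14, 18, 21, 23, 27 — 10 in total.

10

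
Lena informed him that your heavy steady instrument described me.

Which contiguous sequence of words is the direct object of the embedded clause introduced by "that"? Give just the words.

me

The verb of the embedded clause introduced by "that" is "described"; its direct object is the NP "me".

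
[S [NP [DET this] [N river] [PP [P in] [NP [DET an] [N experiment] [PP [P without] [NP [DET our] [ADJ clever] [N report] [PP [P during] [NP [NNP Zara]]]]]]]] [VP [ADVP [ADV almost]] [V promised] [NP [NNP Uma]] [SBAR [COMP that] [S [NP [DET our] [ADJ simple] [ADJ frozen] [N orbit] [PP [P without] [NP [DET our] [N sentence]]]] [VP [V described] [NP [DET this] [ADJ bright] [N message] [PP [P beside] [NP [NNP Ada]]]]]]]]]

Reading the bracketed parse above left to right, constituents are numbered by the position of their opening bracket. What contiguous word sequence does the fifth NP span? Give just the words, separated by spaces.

Uma

The NP opening brackets appear, in order, over: "this river in an experiment without our clever report during Zara"; "an experiment without our clever report during Zara"; "our clever report during Zara"; "Zara"; "Uma"; "our simple frozen orbit without our sentence"; "our sentence"; "this bright message beside Ada"; "Ada". The fifth one spans "Uma".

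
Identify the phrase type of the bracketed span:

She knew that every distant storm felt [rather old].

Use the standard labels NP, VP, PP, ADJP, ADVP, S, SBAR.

"old" is the head of the bracketed span, so the span is an adjective phrase: ADJP.

ADJP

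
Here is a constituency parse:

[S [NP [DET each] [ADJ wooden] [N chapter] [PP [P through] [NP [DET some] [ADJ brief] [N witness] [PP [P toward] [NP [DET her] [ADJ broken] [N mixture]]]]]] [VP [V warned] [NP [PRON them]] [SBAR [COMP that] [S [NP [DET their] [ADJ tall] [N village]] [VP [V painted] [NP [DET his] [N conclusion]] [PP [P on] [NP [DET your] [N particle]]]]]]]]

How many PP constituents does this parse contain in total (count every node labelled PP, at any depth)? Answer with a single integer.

3

Scanning left to right, an opening `[PP` appears at word positions 4, 8, 21 — 3 in total.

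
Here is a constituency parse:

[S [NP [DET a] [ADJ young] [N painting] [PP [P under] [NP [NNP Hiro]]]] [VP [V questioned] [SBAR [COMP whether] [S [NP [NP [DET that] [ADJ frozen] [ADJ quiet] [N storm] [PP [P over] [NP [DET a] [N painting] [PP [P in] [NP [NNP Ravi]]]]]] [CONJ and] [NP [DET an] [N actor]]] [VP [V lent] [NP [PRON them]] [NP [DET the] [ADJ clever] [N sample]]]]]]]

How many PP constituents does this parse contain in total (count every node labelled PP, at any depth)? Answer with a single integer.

3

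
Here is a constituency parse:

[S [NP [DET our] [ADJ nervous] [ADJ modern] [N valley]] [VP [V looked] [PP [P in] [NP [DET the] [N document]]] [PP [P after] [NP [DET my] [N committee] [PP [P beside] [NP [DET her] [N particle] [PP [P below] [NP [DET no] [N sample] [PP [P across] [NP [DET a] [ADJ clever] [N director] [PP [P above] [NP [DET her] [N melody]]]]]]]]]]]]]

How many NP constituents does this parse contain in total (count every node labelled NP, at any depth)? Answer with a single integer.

7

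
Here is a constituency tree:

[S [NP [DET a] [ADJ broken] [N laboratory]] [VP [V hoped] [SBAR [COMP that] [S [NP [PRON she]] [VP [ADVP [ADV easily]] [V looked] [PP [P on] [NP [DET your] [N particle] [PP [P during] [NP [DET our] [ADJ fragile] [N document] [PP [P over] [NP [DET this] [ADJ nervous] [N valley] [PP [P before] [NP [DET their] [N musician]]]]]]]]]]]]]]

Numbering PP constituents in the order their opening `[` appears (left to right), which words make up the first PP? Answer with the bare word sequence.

on your particle during our fragile document over this nervous valley before their musician

The PP opening brackets appear, in order, over: "on your particle during our fragile document over this nervous valley before their musician"; "during our fragile document over this nervous valley before their musician"; "over this nervous valley before their musician"; "before their musician". The first one spans "on your particle during our fragile document over this nervous valley before their musician".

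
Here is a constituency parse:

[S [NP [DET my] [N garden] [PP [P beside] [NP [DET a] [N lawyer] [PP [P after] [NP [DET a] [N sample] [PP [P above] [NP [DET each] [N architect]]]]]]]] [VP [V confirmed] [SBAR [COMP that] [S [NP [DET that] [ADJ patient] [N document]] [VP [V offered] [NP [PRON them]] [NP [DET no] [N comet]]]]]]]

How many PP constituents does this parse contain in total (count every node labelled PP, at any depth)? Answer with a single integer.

3

Listing each PP by its span: [PP beside a lawyer after a sample above each architect]; [PP after a sample above each architect]; [PP above each architect] — that makes 3.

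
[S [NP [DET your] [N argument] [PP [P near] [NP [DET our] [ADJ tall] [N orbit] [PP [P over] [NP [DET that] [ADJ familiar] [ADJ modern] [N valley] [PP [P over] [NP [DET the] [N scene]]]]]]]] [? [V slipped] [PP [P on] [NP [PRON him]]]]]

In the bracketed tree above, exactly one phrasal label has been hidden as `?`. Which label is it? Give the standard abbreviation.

A constituent whose immediate children are V 'slipped', PP is a verb phrase: VP.

VP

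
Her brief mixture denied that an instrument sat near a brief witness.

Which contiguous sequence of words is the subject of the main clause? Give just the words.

her brief mixture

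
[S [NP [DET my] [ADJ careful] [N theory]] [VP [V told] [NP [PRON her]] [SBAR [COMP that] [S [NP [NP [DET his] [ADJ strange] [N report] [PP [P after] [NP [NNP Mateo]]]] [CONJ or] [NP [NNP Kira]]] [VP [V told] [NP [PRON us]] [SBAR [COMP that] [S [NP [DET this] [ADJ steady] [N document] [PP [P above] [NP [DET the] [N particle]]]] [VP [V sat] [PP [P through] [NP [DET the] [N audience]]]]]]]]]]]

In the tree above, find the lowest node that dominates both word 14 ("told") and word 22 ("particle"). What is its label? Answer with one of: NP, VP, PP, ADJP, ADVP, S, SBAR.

VP

The smallest bracket enclosing both words is [VP told us that this steady document above the particle sat through the audience], so the label is VP.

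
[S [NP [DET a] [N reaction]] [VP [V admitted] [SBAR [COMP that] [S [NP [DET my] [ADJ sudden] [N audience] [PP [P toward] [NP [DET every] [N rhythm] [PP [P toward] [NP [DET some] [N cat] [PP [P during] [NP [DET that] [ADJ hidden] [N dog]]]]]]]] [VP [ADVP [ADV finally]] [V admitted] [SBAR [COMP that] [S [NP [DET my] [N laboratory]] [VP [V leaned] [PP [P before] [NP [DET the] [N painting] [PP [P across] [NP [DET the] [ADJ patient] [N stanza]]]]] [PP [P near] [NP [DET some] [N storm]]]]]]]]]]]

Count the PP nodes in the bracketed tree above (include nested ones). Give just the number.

6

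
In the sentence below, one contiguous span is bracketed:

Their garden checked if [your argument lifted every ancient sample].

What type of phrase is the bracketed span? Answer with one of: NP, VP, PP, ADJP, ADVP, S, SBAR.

S

The bracketed span "your argument lifted every ancient sample" is headed by "lifted", making it a clause (S).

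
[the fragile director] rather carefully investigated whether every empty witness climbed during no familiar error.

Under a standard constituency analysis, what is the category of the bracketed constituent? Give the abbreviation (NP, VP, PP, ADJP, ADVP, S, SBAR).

NP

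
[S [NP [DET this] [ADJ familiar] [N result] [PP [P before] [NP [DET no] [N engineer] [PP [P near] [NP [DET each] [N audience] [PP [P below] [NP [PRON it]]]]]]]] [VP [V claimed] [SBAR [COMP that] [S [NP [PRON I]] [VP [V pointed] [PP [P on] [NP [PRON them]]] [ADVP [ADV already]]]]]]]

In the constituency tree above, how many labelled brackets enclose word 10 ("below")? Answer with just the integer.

8

Counting open brackets not yet closed at "below": [S [NP [PP [NP [PP [NP [PP [P = 8.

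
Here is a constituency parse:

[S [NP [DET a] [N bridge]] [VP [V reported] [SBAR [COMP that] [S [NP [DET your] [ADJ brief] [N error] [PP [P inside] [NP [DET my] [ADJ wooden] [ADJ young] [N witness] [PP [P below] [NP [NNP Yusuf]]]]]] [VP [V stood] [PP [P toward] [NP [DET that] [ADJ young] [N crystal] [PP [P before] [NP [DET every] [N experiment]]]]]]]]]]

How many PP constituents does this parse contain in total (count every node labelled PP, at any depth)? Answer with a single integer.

4

The PP constituents are: [PP inside my wooden young witness below Yusuf]; [PP below Yusuf]; [PP toward that young crystal before every experiment]; [PP before every experiment]. Total: 4.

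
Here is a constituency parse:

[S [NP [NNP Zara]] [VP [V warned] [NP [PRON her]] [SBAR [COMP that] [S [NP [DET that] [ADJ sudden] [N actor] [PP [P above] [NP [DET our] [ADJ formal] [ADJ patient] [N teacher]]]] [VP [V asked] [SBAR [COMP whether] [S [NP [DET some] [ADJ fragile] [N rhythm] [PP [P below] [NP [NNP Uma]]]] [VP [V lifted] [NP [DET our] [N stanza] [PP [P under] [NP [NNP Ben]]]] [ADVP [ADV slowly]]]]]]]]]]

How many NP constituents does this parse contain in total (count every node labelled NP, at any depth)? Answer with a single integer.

The NP constituents are: [NP Zara]; [NP her]; [NP that sudden actor above our formal patient teacher]; [NP our formal patient teacher]; [NP some fragile rhythm below Uma]; [NP Uma] …. Total: 8.

8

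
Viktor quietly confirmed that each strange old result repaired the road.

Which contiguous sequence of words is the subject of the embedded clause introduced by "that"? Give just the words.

each strange old result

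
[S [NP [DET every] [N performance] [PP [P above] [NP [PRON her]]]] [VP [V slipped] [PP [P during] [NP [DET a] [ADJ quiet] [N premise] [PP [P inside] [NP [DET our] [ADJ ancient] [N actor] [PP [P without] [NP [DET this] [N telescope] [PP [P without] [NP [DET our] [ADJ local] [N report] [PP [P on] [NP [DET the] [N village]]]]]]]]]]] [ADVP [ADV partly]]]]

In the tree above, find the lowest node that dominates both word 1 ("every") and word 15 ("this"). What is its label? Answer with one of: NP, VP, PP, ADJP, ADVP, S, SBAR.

S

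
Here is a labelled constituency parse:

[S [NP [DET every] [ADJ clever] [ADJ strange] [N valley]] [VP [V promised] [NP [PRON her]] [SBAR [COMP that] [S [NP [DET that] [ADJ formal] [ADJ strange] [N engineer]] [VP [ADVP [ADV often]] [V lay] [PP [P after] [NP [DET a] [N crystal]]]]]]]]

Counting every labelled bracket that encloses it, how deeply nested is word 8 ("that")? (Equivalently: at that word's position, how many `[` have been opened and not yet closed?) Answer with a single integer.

6

The word sits inside DET, which is inside NP, inside S, inside SBAR, inside VP, inside S — 6 brackets in all.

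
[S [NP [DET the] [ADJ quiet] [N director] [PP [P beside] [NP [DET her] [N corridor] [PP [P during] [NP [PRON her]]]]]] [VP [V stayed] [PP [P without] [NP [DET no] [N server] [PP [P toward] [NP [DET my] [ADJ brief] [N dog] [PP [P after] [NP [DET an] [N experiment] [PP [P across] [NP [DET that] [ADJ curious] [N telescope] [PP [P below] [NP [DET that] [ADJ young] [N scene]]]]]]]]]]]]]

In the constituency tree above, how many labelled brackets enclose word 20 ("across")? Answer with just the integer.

10

Path from the root down to the word: S → VP → PP → NP → PP → NP → PP → NP → PP → P. That is 10 enclosing brackets.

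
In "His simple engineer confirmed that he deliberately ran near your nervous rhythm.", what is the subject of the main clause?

his simple engineer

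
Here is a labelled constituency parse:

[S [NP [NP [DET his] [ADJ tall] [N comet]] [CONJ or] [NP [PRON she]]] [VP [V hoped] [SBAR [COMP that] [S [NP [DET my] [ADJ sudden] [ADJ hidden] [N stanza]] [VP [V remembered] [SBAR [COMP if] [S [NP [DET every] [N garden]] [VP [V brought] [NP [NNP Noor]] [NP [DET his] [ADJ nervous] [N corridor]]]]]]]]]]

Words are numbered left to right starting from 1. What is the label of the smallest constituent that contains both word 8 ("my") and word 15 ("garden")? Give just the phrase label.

S

The smallest bracket enclosing both words is [S my sudden hidden stanza remembered if every garden brought Noor his nervous corridor], so the label is S.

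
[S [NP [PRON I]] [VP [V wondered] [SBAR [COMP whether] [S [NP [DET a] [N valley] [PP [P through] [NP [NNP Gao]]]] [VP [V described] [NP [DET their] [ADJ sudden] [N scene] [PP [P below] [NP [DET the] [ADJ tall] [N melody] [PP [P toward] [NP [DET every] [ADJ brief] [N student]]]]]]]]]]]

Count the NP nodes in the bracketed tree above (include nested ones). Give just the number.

6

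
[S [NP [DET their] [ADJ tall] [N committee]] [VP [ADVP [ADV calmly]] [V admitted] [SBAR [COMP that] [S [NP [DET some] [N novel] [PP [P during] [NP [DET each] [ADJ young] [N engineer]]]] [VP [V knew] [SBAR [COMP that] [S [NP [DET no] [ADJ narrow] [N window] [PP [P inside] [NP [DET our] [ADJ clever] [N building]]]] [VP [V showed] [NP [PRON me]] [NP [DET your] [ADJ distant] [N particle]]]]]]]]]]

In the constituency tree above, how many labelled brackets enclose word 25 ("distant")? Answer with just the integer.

Counting open brackets not yet closed at "distant": [S [VP [SBAR [S [VP [SBAR [S [VP [NP [ADJ = 10.

10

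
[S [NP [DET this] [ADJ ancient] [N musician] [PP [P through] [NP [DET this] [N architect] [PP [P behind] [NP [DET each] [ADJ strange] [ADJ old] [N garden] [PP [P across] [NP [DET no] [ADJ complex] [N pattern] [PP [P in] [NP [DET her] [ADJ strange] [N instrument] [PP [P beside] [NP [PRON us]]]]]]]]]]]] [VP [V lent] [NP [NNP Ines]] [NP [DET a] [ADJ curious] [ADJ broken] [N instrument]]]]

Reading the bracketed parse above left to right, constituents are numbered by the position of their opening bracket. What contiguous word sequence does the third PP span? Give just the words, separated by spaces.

The PP opening brackets appear, in order, over: "through this architect behind each strange old garden across no complex pattern in her strange instrument beside us"; "behind each strange old garden across no complex pattern in her strange instrument beside us"; "across no complex pattern in her strange instrument beside us"; "in her strange instrument beside us"; "beside us". The third one spans "across no complex pattern in her strange instrument beside us".

across no complex pattern in her strange instrument beside us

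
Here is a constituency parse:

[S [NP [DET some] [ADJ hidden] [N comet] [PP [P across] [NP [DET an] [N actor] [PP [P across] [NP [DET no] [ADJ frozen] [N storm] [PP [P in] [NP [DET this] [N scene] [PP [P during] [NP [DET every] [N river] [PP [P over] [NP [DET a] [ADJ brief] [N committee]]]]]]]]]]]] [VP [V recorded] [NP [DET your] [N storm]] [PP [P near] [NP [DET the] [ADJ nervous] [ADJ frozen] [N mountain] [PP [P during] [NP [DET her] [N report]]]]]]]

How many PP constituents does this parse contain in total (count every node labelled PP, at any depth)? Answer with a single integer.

7

Scanning left to right, an opening `[PP` appears at word positions 4, 7, 11, 14, 17, 24, 29 — 7 in total.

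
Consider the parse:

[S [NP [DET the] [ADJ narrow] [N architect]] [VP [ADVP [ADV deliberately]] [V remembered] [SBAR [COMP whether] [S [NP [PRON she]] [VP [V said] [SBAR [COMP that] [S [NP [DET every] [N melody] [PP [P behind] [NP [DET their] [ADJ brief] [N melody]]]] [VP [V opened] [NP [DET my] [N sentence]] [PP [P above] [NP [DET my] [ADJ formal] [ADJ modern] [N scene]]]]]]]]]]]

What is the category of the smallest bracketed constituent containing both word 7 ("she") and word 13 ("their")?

Word 7 lies under S → VP → SBAR → S → NP → PRON; word 13 lies under S → VP → SBAR → S → VP → SBAR → S → NP → PP → NP → DET. The lowest shared node is the S.

S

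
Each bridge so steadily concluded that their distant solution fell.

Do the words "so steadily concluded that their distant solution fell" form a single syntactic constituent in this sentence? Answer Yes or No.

Yes

"so steadily concluded that their distant solution fell" is exactly the verb phrase [VP so steadily concluded that their distant solution fell], a complete constituent.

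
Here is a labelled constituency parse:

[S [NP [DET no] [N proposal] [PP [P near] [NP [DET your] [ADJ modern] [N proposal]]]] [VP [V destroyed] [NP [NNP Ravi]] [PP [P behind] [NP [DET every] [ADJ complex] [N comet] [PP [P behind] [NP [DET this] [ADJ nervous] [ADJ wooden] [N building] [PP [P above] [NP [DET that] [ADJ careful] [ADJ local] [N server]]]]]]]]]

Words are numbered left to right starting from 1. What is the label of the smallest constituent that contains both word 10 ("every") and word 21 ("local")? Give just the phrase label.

NP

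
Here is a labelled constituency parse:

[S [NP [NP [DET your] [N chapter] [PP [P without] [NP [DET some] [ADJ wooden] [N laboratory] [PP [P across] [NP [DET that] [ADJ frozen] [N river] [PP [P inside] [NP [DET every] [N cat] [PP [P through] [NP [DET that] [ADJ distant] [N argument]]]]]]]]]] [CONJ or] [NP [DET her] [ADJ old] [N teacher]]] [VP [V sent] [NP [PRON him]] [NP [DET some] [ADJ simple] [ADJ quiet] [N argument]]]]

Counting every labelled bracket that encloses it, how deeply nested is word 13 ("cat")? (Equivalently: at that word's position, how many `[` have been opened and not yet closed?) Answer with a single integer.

Path from the root down to the word: S → NP → NP → PP → NP → PP → NP → PP → NP → N. That is 10 enclosing brackets.

10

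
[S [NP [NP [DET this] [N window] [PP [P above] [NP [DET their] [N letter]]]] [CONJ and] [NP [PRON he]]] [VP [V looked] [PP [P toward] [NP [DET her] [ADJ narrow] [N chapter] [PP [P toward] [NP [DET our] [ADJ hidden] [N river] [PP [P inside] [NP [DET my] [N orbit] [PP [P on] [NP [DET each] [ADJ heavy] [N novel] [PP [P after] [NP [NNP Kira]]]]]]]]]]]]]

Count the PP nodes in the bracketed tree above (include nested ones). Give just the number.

6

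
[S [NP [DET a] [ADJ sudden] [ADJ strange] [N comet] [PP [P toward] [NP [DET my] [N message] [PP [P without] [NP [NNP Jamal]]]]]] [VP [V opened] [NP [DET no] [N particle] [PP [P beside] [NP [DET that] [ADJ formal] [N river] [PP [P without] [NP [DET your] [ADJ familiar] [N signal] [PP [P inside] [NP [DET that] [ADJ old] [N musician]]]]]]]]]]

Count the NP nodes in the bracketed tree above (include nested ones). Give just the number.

Listing each NP by its span: [NP a sudden strange comet toward my message without Jamal]; [NP my message without Jamal]; [NP Jamal]; [NP no particle beside that formal river without your familiar signal inside that old musician]; [NP that formal river without your familiar signal inside that old musician]; [NP your familiar signal inside that old musician] … — that makes 7.

7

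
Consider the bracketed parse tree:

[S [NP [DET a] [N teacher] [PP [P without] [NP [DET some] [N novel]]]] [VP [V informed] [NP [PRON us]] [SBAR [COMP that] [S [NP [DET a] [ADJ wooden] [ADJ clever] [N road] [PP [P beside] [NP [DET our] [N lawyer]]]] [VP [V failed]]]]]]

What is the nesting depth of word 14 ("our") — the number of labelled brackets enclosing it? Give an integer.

The word sits inside DET, which is inside NP, inside PP, inside NP, inside S, inside SBAR, inside VP, inside S — 8 brackets in all.

8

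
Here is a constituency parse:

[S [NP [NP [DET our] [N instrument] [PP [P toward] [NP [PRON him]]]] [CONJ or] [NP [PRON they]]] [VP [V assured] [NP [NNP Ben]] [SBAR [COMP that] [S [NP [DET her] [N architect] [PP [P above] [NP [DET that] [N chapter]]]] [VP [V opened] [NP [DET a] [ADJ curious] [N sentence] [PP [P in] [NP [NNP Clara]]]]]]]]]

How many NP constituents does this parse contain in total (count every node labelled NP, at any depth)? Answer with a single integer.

Listing each NP by its span: [NP our instrument toward him or they]; [NP our instrument toward him]; [NP him]; [NP they]; [NP Ben]; [NP her architect above that chapter] … — that makes 9.

9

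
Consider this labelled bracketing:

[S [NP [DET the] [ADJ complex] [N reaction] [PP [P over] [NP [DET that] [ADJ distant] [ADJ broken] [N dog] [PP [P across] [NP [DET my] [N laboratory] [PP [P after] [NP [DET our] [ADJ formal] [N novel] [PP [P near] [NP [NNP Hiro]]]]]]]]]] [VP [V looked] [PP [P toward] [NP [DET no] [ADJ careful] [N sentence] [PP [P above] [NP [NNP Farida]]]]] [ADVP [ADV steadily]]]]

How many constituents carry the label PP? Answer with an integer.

Scanning left to right, an opening `[PP` appears at word positions 4, 9, 12, 16, 19, 23 — 6 in total.

6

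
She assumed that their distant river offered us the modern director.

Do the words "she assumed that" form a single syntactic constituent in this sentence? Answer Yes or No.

The smallest constituent containing the whole sequence is the clause [S she assumed that their distant river offered us the modern director], but the sequence is only part of it — it straddles the boundary between noun phrase "she" and verb phrase "assumed that their distant river offered us the modern director".

No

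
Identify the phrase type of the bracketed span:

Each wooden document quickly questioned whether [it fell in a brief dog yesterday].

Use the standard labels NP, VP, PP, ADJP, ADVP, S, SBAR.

S

The span is built around the head "fell" — a clause (S).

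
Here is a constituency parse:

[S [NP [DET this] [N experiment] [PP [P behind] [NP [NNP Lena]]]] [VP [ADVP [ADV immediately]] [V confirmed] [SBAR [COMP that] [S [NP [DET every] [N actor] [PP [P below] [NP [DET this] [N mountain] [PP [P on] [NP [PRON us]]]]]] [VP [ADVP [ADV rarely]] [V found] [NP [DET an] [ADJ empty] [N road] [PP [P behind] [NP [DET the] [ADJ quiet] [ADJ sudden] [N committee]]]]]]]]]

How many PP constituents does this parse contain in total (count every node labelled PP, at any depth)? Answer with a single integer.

4

Listing each PP by its span: [PP behind Lena]; [PP below this mountain on us]; [PP on us]; [PP behind the quiet sudden committee] — that makes 4.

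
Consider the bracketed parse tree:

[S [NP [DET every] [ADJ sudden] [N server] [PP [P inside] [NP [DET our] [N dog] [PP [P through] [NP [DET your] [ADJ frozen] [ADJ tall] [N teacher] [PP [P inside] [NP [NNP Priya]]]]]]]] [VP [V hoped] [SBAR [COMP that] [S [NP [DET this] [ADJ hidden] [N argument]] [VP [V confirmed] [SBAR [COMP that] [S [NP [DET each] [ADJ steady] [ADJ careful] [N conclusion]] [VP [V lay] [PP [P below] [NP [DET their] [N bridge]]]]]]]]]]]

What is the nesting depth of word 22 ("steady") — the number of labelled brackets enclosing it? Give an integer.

9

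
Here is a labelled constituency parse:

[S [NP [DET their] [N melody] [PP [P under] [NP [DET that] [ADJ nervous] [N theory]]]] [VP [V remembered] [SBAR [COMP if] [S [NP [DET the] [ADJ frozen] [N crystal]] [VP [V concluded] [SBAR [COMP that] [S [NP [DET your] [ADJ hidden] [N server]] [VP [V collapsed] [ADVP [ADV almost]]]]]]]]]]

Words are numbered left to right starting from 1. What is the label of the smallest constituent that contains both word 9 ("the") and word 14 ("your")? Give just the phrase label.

S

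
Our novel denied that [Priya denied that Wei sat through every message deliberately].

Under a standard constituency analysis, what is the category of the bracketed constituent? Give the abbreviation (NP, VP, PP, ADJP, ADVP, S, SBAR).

"denied" is the head of the bracketed span, so the span is a clause: S.

S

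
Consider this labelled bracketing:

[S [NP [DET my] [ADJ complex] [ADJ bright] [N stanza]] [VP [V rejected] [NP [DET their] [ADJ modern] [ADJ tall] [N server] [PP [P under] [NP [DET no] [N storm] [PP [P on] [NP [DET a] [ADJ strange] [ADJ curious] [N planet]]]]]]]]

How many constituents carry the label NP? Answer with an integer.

4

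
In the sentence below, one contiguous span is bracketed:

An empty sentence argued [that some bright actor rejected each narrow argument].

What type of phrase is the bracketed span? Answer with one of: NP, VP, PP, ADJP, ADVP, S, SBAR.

SBAR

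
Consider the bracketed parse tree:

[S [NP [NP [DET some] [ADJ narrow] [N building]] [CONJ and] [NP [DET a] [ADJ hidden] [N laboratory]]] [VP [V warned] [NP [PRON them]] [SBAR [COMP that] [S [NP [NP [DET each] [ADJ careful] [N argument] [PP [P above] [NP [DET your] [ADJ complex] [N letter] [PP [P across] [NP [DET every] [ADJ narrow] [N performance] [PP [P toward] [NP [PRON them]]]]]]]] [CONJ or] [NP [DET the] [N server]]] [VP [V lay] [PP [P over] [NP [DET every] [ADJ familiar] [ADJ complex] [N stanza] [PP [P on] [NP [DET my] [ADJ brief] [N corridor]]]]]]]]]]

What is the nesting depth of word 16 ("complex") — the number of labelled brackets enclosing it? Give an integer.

9

Counting open brackets not yet closed at "complex": [S [VP [SBAR [S [NP [NP [PP [NP [ADJ = 9.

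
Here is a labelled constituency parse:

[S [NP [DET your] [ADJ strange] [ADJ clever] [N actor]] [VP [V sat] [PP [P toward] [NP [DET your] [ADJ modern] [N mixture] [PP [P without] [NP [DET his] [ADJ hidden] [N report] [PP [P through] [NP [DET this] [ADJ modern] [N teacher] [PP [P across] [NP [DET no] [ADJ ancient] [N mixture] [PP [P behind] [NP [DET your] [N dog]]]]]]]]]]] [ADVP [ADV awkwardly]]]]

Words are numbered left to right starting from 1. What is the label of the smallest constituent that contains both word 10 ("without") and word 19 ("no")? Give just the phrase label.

PP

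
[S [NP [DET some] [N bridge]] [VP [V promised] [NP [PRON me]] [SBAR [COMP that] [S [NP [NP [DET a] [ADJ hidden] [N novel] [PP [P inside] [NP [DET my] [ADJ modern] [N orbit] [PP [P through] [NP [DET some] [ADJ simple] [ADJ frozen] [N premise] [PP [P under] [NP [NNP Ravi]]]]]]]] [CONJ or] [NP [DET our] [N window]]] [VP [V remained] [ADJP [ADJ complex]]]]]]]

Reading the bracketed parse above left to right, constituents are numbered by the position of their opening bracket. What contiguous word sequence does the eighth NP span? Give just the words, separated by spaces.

The NP opening brackets appear, in order, over: "some bridge"; "me"; "a hidden novel inside my modern orbit through some simple frozen premise under Ravi or our window"; "a hidden novel inside my modern orbit through some simple frozen premise under Ravi"; "my modern orbit through some simple frozen premise under Ravi"; "some simple frozen premise under Ravi"; "Ravi"; "our window". The eighth one spans "our window".

our window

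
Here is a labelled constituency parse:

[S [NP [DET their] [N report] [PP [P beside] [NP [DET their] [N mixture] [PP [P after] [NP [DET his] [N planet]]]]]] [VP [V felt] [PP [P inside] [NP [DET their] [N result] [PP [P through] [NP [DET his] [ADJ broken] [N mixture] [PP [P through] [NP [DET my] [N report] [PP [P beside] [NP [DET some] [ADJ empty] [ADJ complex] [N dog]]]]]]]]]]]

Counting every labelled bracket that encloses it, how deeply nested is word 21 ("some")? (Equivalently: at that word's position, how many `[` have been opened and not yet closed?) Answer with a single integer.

Counting open brackets not yet closed at "some": [S [VP [PP [NP [PP [NP [PP [NP [PP [NP [DET = 11.

11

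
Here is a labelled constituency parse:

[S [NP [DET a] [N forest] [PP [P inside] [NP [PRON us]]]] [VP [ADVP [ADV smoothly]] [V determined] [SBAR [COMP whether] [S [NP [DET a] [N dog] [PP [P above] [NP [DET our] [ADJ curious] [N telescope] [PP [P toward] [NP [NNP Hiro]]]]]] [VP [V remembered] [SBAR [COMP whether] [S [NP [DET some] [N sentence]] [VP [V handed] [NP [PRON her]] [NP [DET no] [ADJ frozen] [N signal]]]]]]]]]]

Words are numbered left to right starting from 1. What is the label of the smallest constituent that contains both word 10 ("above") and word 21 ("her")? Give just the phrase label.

S

Both words fall inside [S a dog above our curious telescope toward Hiro remembered whether some sentence handed her no frozen signal] (words 8–24), and no smaller constituent contains them both. Label: S.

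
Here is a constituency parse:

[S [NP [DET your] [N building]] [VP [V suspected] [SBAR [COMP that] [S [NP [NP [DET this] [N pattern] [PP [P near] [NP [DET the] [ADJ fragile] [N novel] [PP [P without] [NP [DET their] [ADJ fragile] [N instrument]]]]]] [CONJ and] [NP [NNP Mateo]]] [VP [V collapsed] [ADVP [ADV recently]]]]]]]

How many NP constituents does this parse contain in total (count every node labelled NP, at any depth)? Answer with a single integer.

The NP constituents are: [NP your building]; [NP this pattern near the fragile novel without their fragile instrument and Mateo]; [NP this pattern near the fragile novel without their fragile instrument]; [NP the fragile novel without their fragile instrument]; [NP their fragile instrument]; [NP Mateo]. Total: 6.

6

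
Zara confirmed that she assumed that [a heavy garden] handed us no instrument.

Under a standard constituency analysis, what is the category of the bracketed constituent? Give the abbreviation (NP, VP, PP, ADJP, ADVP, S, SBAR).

NP

"garden" is the head of the bracketed span, so the span is a noun phrase: NP.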